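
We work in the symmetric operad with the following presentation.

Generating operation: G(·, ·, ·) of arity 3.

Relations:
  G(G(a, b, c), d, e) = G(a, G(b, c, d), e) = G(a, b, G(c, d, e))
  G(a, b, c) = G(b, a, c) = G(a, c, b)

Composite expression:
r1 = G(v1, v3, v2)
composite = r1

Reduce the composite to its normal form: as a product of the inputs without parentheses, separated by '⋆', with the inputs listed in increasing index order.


v1 ⋆ v2 ⋆ v3

Shape and order are irrelevant to G; the v-input set decides.
G(v1, v3, v2) linearizes to v1 ⋆ v3 ⋆ v2
reordering the factors by index: v1 ⋆ v2 ⋆ v3


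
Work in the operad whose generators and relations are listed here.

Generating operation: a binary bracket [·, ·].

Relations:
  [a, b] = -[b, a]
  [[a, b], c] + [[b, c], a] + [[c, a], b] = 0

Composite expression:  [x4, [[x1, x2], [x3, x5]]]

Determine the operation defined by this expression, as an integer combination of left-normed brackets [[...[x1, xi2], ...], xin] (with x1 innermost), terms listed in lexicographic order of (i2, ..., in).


-[[[[x1, x2], x3], x5], x4] + [[[[x1, x2], x5], x3], x4]

Expand each bracket as ab - ba; the x1-initial words give the coefficients.
Composite bracket: [x4, [[x1, x2], [x3, x5]]]
Full expansion: 16 signed words from ab - ba (2^4 = 16).
Keep just the words that open with x1:
  word x1x2x3x5x4 has sign -1, contributing -[[[[x1, x2], x3], x5], x4]
  word x1x2x5x3x4 has sign +1, contributing +[[[[x1, x2], x5], x3], x4]


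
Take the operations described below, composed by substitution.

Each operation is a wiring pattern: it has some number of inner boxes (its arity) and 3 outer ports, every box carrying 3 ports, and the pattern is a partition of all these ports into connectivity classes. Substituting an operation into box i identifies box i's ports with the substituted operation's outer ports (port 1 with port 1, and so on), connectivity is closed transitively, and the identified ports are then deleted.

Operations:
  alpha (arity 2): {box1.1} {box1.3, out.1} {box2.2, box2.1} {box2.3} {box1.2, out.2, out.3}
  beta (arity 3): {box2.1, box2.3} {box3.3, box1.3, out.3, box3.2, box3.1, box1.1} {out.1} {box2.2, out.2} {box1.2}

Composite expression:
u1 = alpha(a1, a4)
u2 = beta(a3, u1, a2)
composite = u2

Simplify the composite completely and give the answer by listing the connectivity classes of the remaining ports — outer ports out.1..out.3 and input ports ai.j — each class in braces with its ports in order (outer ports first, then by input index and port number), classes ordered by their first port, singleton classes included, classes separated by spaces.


{out.1} {out.2, a1.2, a1.3} {out.3, a2.1, a2.2, a2.3, a3.1, a3.3} {a1.1} {a3.2} {a4.1, a4.2} {a4.3}

Substituting into beta glues patterns; closure does the rest.
alpha over (a1, a4) gives {out.1, a1.3} {out.2, out.3, a1.2} {a1.1} {a4.1, a4.2} {a4.3}, out.j being that stage's outer ports
beta over (a3, a1, a4, a2) gives {out.1} {out.2, a1.2, a1.3} {out.3, a2.1, a2.2, a2.3, a3.1, a3.3} {a1.1} {a3.2} {a4.1, a4.2} {a4.3}, out.j being that stage's outer ports


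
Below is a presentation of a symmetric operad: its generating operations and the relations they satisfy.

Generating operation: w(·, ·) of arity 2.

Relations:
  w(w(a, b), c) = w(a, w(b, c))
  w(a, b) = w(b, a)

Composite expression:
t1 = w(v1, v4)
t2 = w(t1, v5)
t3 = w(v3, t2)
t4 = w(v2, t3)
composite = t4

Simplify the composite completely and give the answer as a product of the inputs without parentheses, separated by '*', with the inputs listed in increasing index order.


v1 * v2 * v3 * v4 * v5

Reordering under w is free, so list the v-inputs canonically.
w(v1, v4) flattens to v1 * v4
w(w(v1, v4), v5) flattens to v1 * v4 * v5
w(v3, w(w(v1, v4), v5)) flattens to v3 * v1 * v4 * v5
w(v2, w(v3, w(w(v1, v4), v5))) flattens to v2 * v3 * v1 * v4 * v5
rearranged into index order: v1 * v2 * v3 * v4 * v5


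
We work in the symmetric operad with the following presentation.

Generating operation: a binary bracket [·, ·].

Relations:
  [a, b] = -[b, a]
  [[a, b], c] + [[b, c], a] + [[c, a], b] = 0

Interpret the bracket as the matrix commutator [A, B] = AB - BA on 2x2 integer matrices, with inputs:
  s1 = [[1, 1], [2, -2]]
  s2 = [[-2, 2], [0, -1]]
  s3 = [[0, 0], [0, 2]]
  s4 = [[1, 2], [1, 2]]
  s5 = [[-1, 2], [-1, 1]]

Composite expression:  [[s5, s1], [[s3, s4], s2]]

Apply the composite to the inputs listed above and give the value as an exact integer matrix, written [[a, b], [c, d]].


[[20, -104], [12, -20]]

[s5, s1] = [[5, -8], [1, -5]]
[s3, s4] = [[0, -4], [2, 0]]
[[s3, s4], s2] = [[-4, -4], [-2, 4]]
[[s5, s1], [[s3, s4], s2]] = [[20, -104], [12, -20]]


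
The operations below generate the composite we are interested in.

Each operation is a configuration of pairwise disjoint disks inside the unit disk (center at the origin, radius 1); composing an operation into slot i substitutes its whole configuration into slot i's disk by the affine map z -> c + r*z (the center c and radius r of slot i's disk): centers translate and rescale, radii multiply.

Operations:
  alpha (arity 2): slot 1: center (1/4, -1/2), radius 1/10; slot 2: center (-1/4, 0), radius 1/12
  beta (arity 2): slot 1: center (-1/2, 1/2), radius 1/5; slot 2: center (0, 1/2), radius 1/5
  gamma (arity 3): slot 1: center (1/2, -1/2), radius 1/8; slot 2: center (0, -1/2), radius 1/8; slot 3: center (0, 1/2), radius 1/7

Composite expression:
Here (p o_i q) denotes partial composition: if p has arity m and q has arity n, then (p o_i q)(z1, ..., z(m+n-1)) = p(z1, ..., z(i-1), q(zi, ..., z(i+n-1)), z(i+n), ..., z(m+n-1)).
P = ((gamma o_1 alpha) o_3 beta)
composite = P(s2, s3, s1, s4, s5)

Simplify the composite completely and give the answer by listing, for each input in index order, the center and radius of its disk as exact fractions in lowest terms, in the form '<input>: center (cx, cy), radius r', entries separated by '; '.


Only the slot chain above each s matters under gamma; compose those maps.
tracing s2 down its 2-map path: center (17/32, -9/16), radius 1/80
tracing s3 down its 2-map path: center (15/32, -1/2), radius 1/96
tracing s1 down its 2-map path: center (-1/16, -7/16), radius 1/40
tracing s4 down its 2-map path: center (0, -7/16), radius 1/40
tracing s5 down its 1-map path: center (0, 1/2), radius 1/7

s1: center (-1/16, -7/16), radius 1/40; s2: center (17/32, -9/16), radius 1/80; s3: center (15/32, -1/2), radius 1/96; s4: center (0, -7/16), radius 1/40; s5: center (0, 1/2), radius 1/7


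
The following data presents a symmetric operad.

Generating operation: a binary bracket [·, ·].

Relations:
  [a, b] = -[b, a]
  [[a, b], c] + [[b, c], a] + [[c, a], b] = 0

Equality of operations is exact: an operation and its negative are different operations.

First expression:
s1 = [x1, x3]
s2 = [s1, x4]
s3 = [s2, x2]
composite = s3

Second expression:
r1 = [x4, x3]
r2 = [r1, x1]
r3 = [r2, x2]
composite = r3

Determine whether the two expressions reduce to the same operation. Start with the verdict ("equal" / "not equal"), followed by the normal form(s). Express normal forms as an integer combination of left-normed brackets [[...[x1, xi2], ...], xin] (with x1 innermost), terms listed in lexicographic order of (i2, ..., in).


not equal; the first gives [[[x1, x3], x4], x2] and the second [[[x1, x3], x4], x2] - [[[x1, x4], x3], x2]

The first expression, normalized: [[[x1, x3], x4], x2]
The second expression, normalized: [[[x1, x3], x4], x2] - [[[x1, x4], x3], x2]
The forms do not match — not equal.


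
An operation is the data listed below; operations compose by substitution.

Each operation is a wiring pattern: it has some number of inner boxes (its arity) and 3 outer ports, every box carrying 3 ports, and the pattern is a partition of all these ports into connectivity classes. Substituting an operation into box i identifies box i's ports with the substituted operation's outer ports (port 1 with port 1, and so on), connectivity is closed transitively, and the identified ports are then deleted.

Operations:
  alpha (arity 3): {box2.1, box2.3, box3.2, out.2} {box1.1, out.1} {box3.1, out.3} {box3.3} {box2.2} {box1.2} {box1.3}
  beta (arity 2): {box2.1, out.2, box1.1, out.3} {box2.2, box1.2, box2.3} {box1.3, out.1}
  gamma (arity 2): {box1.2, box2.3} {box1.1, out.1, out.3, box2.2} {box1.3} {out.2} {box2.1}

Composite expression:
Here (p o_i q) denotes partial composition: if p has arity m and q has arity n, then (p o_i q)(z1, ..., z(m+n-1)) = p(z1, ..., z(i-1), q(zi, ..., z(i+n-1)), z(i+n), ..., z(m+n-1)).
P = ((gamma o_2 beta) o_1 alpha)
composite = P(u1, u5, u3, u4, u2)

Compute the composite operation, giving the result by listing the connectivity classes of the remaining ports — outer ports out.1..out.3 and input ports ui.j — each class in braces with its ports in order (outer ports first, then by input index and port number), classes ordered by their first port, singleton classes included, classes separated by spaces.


{out.1, out.3, u1.1, u2.1, u3.2, u4.1, u5.1, u5.3} {out.2} {u1.2} {u1.3} {u2.2, u2.3, u4.2} {u3.1} {u3.3} {u4.3} {u5.2}


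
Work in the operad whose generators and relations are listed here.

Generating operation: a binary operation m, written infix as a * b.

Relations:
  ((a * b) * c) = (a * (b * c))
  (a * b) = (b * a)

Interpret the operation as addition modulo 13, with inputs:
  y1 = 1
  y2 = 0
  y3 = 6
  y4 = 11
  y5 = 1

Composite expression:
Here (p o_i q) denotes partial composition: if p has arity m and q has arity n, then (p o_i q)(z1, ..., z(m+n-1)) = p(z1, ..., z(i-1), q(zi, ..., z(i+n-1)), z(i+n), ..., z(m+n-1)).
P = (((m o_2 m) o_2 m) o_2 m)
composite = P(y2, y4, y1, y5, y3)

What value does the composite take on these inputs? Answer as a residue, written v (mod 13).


6 (mod 13)


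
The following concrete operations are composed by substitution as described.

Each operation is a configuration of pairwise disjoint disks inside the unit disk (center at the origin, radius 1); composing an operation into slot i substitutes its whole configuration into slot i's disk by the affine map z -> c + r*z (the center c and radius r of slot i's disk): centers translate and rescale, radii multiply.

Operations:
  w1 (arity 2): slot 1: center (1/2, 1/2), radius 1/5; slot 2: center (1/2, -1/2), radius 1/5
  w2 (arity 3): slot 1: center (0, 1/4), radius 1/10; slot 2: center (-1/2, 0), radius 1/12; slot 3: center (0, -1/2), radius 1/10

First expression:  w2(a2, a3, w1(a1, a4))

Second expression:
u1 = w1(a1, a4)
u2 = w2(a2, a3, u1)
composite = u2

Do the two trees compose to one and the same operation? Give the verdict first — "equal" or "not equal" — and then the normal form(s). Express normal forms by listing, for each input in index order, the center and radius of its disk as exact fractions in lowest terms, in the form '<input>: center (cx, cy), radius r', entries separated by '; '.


equal: each reduces to a1: center (1/20, -9/20), radius 1/50; a2: center (0, 1/4), radius 1/10; a3: center (-1/2, 0), radius 1/12; a4: center (1/20, -11/20), radius 1/50

The first expression reduces to a1: center (1/20, -9/20), radius 1/50; a2: center (0, 1/4), radius 1/10; a3: center (-1/2, 0), radius 1/12; a4: center (1/20, -11/20), radius 1/50
The second expression reduces to a1: center (1/20, -9/20), radius 1/50; a2: center (0, 1/4), radius 1/10; a3: center (-1/2, 0), radius 1/12; a4: center (1/20, -11/20), radius 1/50
The normal forms match — equal.


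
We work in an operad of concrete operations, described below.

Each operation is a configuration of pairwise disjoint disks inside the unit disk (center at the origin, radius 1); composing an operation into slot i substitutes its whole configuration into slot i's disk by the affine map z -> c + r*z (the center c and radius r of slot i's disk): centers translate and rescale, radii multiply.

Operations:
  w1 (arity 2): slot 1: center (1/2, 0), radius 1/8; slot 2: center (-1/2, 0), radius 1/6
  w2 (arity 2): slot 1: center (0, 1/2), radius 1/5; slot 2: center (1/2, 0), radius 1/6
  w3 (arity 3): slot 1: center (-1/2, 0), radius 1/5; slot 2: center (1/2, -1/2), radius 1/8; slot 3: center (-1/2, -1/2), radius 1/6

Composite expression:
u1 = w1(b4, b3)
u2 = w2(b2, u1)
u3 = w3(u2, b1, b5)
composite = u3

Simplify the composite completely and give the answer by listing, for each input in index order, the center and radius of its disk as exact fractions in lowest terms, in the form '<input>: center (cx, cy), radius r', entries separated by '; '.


b1: center (1/2, -1/2), radius 1/8; b2: center (-1/2, 1/10), radius 1/25; b3: center (-5/12, 0), radius 1/180; b4: center (-23/60, 0), radius 1/240; b5: center (-1/2, -1/2), radius 1/6


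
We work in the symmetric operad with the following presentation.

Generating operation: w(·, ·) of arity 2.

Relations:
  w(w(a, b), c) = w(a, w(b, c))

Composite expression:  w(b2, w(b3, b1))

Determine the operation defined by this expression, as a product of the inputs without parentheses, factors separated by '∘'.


b2 ∘ b3 ∘ b1


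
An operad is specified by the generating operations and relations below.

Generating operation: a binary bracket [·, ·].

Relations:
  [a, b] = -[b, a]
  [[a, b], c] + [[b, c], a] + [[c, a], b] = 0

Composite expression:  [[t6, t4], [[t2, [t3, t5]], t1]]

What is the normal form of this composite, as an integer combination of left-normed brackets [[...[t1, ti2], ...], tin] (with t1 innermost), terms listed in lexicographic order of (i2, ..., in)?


-[[[[[t1, t2], t3], t5], t4], t6] + [[[[[t1, t2], t3], t5], t6], t4] + [[[[[t1, t2], t5], t3], t4], t6] - [[[[[t1, t2], t5], t3], t6], t4] + [[[[[t1, t3], t5], t2], t4], t6] - [[[[[t1, t3], t5], t2], t6], t4] - [[[[[t1, t5], t3], t2], t4], t6] + [[[[[t1, t5], t3], t2], t6], t4]

A multilinear Lie element is pinned by t1-initial words (t1 innermost).
Composite bracket: [[t6, t4], [[t2, [t3, t5]], t1]]
Expanding via [a, b] = ab - ba: 32 signed words (2^5 = 32).
Keep just the words that open with t1:
  word t1t2t3t5t4t6 has sign -1, contributing -[[[[[t1, t2], t3], t5], t4], t6]
  word t1t2t3t5t6t4 has sign +1, contributing +[[[[[t1, t2], t3], t5], t6], t4]
  word t1t2t5t3t4t6 has sign +1, contributing +[[[[[t1, t2], t5], t3], t4], t6]
  word t1t2t5t3t6t4 has sign -1, contributing -[[[[[t1, t2], t5], t3], t6], t4]
  word t1t3t5t2t4t6 has sign +1, contributing +[[[[[t1, t3], t5], t2], t4], t6]
  word t1t3t5t2t6t4 has sign -1, contributing -[[[[[t1, t3], t5], t2], t6], t4]
  word t1t5t3t2t4t6 has sign -1, contributing -[[[[[t1, t5], t3], t2], t4], t6]
  word t1t5t3t2t6t4 has sign +1, contributing +[[[[[t1, t5], t3], t2], t6], t4]


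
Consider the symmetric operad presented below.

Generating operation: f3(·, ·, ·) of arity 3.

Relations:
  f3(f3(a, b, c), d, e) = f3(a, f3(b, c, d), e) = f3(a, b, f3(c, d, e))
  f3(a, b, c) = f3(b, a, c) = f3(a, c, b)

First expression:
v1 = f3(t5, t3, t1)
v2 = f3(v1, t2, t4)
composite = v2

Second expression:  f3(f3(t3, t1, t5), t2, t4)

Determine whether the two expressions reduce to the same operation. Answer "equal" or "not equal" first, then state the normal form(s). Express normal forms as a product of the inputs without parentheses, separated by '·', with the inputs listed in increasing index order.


equal; both compose to t1 · t2 · t3 · t4 · t5

The first expression reduces to t1 · t2 · t3 · t4 · t5
The second expression reduces to t1 · t2 · t3 · t4 · t5
The normal forms match — equal.


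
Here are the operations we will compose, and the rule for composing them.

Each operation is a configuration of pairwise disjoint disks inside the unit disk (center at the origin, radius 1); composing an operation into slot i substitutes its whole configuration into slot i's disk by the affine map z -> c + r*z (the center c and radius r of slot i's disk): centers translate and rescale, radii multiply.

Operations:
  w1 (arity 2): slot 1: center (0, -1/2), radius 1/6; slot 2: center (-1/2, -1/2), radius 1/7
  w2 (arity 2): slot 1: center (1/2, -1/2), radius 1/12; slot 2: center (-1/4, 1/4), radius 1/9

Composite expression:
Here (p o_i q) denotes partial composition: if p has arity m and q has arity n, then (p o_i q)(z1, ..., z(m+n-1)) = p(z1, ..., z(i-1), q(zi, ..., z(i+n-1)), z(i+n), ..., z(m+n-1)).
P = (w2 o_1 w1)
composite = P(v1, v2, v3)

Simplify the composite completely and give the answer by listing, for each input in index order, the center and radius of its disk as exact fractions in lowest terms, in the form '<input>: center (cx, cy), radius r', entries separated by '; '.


Follow each v-input down from w2: c' goes to c + r*c', radius to r*r'.
tracing v1 down its 2-map path: center (1/2, -13/24), radius 1/72
tracing v2 down its 2-map path: center (11/24, -13/24), radius 1/84
tracing v3 down its 1-map path: center (-1/4, 1/4), radius 1/9

v1: center (1/2, -13/24), radius 1/72; v2: center (11/24, -13/24), radius 1/84; v3: center (-1/4, 1/4), radius 1/9


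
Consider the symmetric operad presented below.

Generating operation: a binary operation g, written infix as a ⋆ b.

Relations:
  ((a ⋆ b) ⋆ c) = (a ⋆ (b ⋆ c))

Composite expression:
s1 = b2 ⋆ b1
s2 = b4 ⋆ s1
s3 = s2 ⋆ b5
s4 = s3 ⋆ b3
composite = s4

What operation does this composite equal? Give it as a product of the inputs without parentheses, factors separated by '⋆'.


b4 ⋆ b2 ⋆ b1 ⋆ b5 ⋆ b3

Key point: g is associative — brackets drop, the b-order remains.
(b2 ⋆ b1) flattens to b2 ⋆ b1
(b4 ⋆ (b2 ⋆ b1)) flattens to b4 ⋆ b2 ⋆ b1
((b4 ⋆ (b2 ⋆ b1)) ⋆ b5) flattens to b4 ⋆ b2 ⋆ b1 ⋆ b5
(((b4 ⋆ (b2 ⋆ b1)) ⋆ b5) ⋆ b3) flattens to b4 ⋆ b2 ⋆ b1 ⋆ b5 ⋆ b3


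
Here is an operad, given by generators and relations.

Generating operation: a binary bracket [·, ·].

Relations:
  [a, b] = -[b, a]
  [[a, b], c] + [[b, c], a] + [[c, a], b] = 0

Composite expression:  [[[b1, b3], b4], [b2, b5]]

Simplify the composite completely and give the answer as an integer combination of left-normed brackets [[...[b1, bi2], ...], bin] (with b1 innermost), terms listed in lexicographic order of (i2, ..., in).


A multilinear Lie element is pinned by b1-initial words (b1 innermost).
Composite bracket: [[[b1, b3], b4], [b2, b5]]
Expanding via [a, b] = ab - ba: 16 signed words (2^4 = 16).
The b1-initial words carry the normal form:
  sign of b1b3b4b2b5 is +1, so it contributes +[[[[b1, b3], b4], b2], b5]
  sign of b1b3b4b5b2 is -1, so it contributes -[[[[b1, b3], b4], b5], b2]

[[[[b1, b3], b4], b2], b5] - [[[[b1, b3], b4], b5], b2]


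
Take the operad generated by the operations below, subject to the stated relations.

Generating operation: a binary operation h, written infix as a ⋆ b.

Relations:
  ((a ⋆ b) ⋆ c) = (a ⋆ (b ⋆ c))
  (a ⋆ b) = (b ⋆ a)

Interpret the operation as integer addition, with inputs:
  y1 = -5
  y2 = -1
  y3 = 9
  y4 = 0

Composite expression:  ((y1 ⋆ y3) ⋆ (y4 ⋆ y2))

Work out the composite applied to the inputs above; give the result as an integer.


3

(y1 ⋆ y3) = 4
(y4 ⋆ y2) = -1
((y1 ⋆ y3) ⋆ (y4 ⋆ y2)) = 3


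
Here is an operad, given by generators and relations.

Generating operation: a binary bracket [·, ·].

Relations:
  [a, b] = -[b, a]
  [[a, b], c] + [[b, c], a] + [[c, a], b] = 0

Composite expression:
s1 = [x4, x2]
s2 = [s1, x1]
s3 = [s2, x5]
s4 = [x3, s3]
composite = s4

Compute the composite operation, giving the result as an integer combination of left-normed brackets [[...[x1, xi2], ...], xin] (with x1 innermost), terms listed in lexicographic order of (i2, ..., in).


-[[[[x1, x2], x4], x5], x3] + [[[[x1, x4], x2], x5], x3]

Skip Jacobi rewriting: expand, keep x1-initial words, read off terms.
Composite bracket: [x3, [[[x4, x2], x1], x5]]
Under [a, b] = ab - ba we get 16 signed associative words (2^4 = 16).
Only words starting with x1 matter:
  from x1x2x4x5x3, sign -1: term -[[[[x1, x2], x4], x5], x3]
  from x1x4x2x5x3, sign +1: term +[[[[x1, x4], x2], x5], x3]


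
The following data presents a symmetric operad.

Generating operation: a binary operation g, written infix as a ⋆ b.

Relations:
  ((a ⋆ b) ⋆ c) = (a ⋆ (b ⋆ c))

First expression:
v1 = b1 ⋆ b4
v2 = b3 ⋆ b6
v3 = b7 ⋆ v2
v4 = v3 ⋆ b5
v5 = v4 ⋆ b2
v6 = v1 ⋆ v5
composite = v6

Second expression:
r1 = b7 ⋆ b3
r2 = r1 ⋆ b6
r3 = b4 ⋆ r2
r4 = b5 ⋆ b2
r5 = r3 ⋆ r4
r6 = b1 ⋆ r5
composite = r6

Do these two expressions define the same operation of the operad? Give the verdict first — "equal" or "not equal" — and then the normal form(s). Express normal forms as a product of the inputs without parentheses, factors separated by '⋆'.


Normal form of the first expression: b1 ⋆ b4 ⋆ b7 ⋆ b3 ⋆ b6 ⋆ b5 ⋆ b2
Normal form of the second expression: b1 ⋆ b4 ⋆ b7 ⋆ b3 ⋆ b6 ⋆ b5 ⋆ b2
One common form — equal.

equal — both sides give b1 ⋆ b4 ⋆ b7 ⋆ b3 ⋆ b6 ⋆ b5 ⋆ b2


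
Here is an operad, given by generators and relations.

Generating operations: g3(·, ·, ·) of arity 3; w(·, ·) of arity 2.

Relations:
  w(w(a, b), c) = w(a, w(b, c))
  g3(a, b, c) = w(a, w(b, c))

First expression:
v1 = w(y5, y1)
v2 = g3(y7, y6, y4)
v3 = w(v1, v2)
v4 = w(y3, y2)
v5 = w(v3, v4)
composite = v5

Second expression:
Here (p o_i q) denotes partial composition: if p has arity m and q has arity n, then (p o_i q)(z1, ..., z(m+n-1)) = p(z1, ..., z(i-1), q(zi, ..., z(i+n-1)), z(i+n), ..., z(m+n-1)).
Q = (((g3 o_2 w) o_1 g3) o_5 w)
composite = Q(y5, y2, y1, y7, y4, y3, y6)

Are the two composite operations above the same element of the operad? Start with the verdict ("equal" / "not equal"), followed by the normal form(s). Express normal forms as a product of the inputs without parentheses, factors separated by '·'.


The first composite normalizes to y5 · y1 · y7 · y6 · y4 · y3 · y2
The second composite normalizes to y5 · y2 · y1 · y7 · y4 · y3 · y6
Different reductions; not equal.

not equal; the first gives y5 · y1 · y7 · y6 · y4 · y3 · y2 and the second y5 · y2 · y1 · y7 · y4 · y3 · y6


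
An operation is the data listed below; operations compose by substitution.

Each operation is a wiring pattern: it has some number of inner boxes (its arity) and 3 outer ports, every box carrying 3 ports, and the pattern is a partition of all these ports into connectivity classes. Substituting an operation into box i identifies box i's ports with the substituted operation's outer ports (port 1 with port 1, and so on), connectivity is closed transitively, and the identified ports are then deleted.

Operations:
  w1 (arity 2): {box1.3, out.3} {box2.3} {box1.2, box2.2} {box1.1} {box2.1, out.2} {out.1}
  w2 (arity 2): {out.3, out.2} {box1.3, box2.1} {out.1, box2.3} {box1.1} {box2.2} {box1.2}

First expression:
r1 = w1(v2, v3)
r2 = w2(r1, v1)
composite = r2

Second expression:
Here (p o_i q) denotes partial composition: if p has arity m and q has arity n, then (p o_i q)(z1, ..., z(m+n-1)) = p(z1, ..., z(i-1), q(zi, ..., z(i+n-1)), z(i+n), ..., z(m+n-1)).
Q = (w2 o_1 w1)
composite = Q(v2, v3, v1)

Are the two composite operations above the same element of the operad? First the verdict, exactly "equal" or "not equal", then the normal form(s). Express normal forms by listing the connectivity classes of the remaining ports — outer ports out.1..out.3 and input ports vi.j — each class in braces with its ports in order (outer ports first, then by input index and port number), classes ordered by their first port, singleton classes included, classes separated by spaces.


The first expression, normalized: {out.1, v1.3} {out.2, out.3} {v1.1, v2.3} {v1.2} {v2.1} {v2.2, v3.2} {v3.1} {v3.3}
The second expression, normalized: {out.1, v1.3} {out.2, out.3} {v1.1, v2.3} {v1.2} {v2.1} {v2.2, v3.2} {v3.1} {v3.3}
Both agree, so they are equal.

equal: each reduces to {out.1, v1.3} {out.2, out.3} {v1.1, v2.3} {v1.2} {v2.1} {v2.2, v3.2} {v3.1} {v3.3}


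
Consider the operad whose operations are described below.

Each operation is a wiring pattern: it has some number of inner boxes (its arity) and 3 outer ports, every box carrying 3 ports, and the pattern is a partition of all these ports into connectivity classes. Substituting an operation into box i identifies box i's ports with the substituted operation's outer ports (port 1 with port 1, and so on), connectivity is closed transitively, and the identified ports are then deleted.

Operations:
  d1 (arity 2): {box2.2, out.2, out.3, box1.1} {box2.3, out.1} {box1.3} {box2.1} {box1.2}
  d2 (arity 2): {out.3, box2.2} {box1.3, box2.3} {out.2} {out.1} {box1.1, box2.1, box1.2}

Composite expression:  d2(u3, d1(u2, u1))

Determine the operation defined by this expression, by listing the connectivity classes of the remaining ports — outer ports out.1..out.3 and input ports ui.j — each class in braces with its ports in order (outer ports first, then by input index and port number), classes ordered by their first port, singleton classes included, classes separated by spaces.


Substituting into d2 glues patterns; closure does the rest.
composing d1 on (u2, u1), with out.j its own outer ports: {out.1, u1.3} {out.2, out.3, u1.2, u2.1} {u1.1} {u2.2} {u2.3}
composing d2 on (u3, u2, u1), with out.j its own outer ports: {out.1} {out.2} {out.3, u1.2, u2.1, u3.3} {u1.1} {u1.3, u3.1, u3.2} {u2.2} {u2.3}

{out.1} {out.2} {out.3, u1.2, u2.1, u3.3} {u1.1} {u1.3, u3.1, u3.2} {u2.2} {u2.3}


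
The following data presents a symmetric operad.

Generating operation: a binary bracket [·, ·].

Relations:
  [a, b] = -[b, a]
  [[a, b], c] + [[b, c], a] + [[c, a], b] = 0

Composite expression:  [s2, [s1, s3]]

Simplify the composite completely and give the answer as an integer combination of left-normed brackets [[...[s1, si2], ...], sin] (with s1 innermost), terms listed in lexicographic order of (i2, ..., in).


Skip Jacobi rewriting: expand, keep s1-initial words, read off terms.
Composite bracket: [s2, [s1, s3]]
Applying ab - ba throughout gives 4 signed words (2^2 = 4).
Words beginning with s1 determine it all:
  sign of s1s3s2 is -1, so it contributes -[[s1, s3], s2]

-[[s1, s3], s2]


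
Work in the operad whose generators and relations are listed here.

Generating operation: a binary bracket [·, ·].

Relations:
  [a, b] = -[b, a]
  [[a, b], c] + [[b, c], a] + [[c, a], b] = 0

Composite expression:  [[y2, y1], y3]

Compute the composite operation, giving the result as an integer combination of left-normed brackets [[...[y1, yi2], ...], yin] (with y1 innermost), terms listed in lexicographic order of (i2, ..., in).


-[[y1, y2], y3]

Skip Jacobi rewriting: expand, keep y1-initial words, read off terms.
Composite bracket: [[y2, y1], y3]
Expanding via [a, b] = ab - ba: 4 signed words (2^2 = 4).
Collect the words opening with y1:
  the word y1y2y3 carries sign -1 and contributes -[[y1, y2], y3]


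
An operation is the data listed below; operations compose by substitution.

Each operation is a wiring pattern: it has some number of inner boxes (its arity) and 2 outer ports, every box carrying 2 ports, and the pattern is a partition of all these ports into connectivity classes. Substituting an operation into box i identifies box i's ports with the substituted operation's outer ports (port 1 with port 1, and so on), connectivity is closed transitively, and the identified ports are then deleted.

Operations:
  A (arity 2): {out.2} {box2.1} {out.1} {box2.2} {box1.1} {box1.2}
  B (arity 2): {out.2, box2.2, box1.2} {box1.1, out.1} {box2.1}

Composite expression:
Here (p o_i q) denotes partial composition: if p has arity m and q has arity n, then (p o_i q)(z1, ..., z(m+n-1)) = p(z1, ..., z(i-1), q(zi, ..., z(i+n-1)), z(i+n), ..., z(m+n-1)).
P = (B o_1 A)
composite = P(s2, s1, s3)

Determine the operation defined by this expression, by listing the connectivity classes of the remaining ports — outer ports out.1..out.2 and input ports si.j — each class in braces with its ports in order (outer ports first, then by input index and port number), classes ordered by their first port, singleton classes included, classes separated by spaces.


{out.1} {out.2, s3.2} {s1.1} {s1.2} {s2.1} {s2.2} {s3.1}

After gluing at B, chains via deleted ports link the s-ports.
the subtree at A composes to {out.1} {out.2} {s1.1} {s1.2} {s2.1} {s2.2} on (s2, s1); out.j = own outer ports
the subtree at B composes to {out.1} {out.2, s3.2} {s1.1} {s1.2} {s2.1} {s2.2} {s3.1} on (s2, s1, s3); out.j = own outer ports


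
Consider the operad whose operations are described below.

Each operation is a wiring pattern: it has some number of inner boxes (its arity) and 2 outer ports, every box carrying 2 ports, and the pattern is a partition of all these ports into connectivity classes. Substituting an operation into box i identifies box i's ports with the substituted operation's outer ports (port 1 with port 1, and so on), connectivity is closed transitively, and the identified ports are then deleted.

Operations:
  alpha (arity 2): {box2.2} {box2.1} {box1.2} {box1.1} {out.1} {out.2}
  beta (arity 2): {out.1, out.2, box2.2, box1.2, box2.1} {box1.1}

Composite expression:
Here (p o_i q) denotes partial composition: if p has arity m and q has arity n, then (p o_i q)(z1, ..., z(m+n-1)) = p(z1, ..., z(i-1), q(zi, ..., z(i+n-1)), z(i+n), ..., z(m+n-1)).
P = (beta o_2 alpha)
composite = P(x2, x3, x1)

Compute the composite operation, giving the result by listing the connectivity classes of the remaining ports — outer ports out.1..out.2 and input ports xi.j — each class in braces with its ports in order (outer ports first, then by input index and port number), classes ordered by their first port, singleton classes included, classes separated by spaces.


{out.1, out.2, x2.2} {x1.1} {x1.2} {x2.1} {x3.1} {x3.2}

Treat the ports identified at beta as solder joints: merge, then drop.
the subtree at alpha composes to {out.1} {out.2} {x1.1} {x1.2} {x3.1} {x3.2} on (x3, x1); out.j = own outer ports
the subtree at beta composes to {out.1, out.2, x2.2} {x1.1} {x1.2} {x2.1} {x3.1} {x3.2} on (x2, x3, x1); out.j = own outer ports


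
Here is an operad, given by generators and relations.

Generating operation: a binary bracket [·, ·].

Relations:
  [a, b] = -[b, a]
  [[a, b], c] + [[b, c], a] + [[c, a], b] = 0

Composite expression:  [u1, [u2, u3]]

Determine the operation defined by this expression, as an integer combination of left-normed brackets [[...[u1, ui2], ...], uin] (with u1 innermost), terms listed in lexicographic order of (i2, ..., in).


[[u1, u2], u3] - [[u1, u3], u2]

Antisymmetry and Jacobi reduce to u1-anchored left-normed brackets.
Composite bracket: [u1, [u2, u3]]
Applying ab - ba throughout gives 4 signed words (2^2 = 4).
Keep just the words that open with u1:
  sign of u1u2u3 is +1, so it contributes +[[u1, u2], u3]
  sign of u1u3u2 is -1, so it contributes -[[u1, u3], u2]


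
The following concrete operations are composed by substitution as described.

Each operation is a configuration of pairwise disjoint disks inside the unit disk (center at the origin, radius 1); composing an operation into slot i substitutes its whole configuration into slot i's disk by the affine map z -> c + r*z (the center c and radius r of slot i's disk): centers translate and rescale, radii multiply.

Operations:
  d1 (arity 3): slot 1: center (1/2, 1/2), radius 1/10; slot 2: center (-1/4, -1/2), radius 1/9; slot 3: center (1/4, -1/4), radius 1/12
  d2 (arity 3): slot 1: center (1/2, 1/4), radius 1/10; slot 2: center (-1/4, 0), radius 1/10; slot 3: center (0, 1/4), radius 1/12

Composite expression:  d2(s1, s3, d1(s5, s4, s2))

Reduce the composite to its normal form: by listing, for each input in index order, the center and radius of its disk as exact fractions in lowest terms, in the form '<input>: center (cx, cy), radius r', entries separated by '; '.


s1: center (1/2, 1/4), radius 1/10; s2: center (1/48, 11/48), radius 1/144; s3: center (-1/4, 0), radius 1/10; s4: center (-1/48, 5/24), radius 1/108; s5: center (1/24, 7/24), radius 1/120


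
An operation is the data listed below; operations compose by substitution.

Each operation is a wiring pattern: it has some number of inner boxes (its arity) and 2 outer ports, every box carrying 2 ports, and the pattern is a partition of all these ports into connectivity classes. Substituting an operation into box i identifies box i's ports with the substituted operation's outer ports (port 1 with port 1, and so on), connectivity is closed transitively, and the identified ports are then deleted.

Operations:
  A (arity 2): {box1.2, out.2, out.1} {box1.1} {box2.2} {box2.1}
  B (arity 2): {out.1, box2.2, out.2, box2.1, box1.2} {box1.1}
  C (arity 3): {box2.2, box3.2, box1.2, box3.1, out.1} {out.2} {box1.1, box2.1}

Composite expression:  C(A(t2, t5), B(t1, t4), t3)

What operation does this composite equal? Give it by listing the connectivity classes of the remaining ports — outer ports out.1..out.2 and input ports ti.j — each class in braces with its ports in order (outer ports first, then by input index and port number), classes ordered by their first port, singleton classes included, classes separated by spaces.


{out.1, t1.2, t2.2, t3.1, t3.2, t4.1, t4.2} {out.2} {t1.1} {t2.1} {t5.1} {t5.2}


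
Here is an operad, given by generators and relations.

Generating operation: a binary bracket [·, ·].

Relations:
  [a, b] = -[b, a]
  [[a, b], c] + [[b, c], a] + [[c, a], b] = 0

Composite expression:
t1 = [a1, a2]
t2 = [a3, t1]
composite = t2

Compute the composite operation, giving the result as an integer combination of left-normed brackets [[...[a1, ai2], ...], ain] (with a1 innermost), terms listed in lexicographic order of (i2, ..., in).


Antisymmetry and Jacobi reduce to a1-anchored left-normed brackets.
Composite bracket: [a3, [a1, a2]]
Each bracket splits as ab - ba, giving 4 signed words (2^2 = 4).
Collect the words opening with a1:
  the word a1a2a3 carries sign -1 and contributes -[[a1, a2], a3]

-[[a1, a2], a3]


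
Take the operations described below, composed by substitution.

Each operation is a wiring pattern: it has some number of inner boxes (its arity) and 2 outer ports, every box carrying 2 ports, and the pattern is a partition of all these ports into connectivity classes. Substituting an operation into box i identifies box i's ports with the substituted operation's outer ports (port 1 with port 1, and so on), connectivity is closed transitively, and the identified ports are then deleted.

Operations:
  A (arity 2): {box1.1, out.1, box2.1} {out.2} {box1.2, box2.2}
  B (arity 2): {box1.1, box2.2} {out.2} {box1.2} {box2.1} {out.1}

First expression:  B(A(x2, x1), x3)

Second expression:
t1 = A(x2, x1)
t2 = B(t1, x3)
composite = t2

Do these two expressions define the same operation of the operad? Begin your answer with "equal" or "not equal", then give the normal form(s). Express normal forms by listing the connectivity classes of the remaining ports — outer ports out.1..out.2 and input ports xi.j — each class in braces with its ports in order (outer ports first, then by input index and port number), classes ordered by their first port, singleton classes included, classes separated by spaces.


equal; both compose to {out.1} {out.2} {x1.1, x2.1, x3.2} {x1.2, x2.2} {x3.1}


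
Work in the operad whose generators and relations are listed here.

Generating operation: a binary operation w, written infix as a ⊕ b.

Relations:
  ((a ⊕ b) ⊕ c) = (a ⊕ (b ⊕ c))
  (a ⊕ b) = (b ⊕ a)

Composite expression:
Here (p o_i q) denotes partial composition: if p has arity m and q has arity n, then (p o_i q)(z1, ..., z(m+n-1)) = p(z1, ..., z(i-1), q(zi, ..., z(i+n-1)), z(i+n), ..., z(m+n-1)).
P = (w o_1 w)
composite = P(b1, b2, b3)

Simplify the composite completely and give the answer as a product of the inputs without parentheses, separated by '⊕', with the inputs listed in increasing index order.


b1 ⊕ b2 ⊕ b3

Reordering under w is free, so list the b-inputs canonically.
(b1 ⊕ b2) reduces to b1 ⊕ b2
((b1 ⊕ b2) ⊕ b3) reduces to b1 ⊕ b2 ⊕ b3
putting the inputs in ascending order: b1 ⊕ b2 ⊕ b3


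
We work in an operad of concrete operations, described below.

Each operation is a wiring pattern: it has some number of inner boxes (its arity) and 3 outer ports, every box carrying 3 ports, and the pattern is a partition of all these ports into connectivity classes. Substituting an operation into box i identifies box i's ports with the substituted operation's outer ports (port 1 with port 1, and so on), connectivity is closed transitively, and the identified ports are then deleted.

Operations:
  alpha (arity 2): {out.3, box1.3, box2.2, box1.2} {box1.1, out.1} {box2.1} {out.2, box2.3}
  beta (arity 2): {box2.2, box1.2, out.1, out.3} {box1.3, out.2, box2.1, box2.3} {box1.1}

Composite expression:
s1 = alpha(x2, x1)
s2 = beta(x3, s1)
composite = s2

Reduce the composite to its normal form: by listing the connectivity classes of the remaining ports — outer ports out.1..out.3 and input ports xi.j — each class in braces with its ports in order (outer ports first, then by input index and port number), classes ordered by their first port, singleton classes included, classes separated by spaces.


{out.1, out.3, x1.3, x3.2} {out.2, x1.2, x2.1, x2.2, x2.3, x3.3} {x1.1} {x3.1}

Two ports join when wires chain via beta-identified ports.
after alpha, the pattern on (x2, x1) reads {out.1, x2.1} {out.2, x1.3} {out.3, x1.2, x2.2, x2.3} {x1.1} (out.j = its outer ports)
after beta, the pattern on (x3, x2, x1) reads {out.1, out.3, x1.3, x3.2} {out.2, x1.2, x2.1, x2.2, x2.3, x3.3} {x1.1} {x3.1} (out.j = its outer ports)


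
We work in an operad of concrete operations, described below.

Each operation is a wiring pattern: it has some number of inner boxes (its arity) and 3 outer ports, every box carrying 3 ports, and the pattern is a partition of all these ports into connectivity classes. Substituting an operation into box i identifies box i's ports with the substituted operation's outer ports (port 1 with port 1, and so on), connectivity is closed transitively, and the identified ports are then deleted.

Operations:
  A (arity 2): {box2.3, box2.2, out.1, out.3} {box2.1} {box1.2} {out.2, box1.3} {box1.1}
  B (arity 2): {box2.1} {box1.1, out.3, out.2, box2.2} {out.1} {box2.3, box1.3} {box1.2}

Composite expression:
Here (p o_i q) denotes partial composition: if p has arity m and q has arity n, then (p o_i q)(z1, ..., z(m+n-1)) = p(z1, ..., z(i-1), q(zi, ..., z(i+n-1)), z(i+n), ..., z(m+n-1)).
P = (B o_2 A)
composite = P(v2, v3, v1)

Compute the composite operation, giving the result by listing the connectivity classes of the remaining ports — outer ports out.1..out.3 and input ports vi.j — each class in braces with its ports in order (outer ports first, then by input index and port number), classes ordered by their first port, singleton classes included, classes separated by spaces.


{out.1} {out.2, out.3, v2.1, v3.3} {v1.1} {v1.2, v1.3, v2.3} {v2.2} {v3.1} {v3.2}

After gluing at B, chains via deleted ports link the v-ports.
after A, the pattern on (v3, v1) reads {out.1, out.3, v1.2, v1.3} {out.2, v3.3} {v1.1} {v3.1} {v3.2} (out.j = its outer ports)
after B, the pattern on (v2, v3, v1) reads {out.1} {out.2, out.3, v2.1, v3.3} {v1.1} {v1.2, v1.3, v2.3} {v2.2} {v3.1} {v3.2} (out.j = its outer ports)


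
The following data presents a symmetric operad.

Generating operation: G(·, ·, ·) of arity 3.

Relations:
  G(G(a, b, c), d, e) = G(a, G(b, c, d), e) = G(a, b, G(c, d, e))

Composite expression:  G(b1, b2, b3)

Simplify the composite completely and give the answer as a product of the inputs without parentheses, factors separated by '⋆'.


b1 ⋆ b2 ⋆ b3

All parenthesizations of G agree; list the b-inputs left to right.
G(b1, b2, b3) unparenthesizes to b1 ⋆ b2 ⋆ b3


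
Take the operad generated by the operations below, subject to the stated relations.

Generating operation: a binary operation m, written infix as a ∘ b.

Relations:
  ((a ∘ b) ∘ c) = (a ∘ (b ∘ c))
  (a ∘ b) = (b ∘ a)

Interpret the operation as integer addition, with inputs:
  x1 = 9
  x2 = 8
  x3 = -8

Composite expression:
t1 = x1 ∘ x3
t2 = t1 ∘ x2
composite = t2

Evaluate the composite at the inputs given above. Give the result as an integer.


9
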